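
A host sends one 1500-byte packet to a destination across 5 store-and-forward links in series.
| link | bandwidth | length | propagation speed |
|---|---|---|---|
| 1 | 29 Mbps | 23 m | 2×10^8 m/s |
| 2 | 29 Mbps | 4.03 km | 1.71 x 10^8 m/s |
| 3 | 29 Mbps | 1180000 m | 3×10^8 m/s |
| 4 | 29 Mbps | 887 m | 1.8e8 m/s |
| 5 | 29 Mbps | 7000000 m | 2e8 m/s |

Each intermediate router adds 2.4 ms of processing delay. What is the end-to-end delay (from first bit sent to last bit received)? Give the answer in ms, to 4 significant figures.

50.63 ms

L = 1500 × 8 = 12000 bits.
Transmission delay per hop = L/R = 12000/29000000 = 0.413793 ms; 5 hops → 2.06897 ms.
Propagation delays (d/s per hop): 0.000115, 0.0235673, 3.93333, 0.00492778, 35 ms; sum = 38.9619 ms.
Processing at 4 router(s): 4 × 2.4 ms = 9.6 ms.
End-to-end = 50.63 ms.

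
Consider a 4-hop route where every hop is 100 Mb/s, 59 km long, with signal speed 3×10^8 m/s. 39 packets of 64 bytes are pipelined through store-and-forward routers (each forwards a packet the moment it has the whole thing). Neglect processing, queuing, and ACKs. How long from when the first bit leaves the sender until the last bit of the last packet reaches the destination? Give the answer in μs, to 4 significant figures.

1002 μs

Per-hop transmission t_tx = L/R = 512/100000000 = 5.12 μs.
Per-hop propagation t_prop = 59000/300000000 = 196.667 μs.
Pipeline fill: first packet needs 4·t_tx to clear all hops; remaining 38 packets each add one t_tx.
Total = (4+39-1)·t_tx + 4·t_prop = 42·5.12 + 4·196.667 = 1002 μs.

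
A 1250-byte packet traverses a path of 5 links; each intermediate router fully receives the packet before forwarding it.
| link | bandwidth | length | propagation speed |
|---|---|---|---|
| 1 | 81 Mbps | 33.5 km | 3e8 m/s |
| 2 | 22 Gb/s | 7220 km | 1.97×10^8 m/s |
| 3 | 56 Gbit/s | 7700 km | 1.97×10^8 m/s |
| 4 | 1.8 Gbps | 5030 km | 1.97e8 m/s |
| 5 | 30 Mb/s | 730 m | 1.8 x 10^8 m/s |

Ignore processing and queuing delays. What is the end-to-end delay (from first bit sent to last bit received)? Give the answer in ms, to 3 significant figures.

102 ms

L = 1250 × 8 = 10000 bits.
Transmission delays (L/R per hop): 0.123457, 0.000454545, 0.000178571, 0.00555556, 0.333333 ms; sum = 0.462979 ms.
Propagation delays (d/s per hop): 0.111667, 36.6497, 39.0863, 25.533, 0.00405556 ms; sum = 101.385 ms.
End-to-end = 102 ms.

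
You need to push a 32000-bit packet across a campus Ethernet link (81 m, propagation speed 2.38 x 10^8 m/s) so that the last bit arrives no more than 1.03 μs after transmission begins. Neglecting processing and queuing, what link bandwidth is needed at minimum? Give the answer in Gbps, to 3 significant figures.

46.4 Gbps

Propagation delay = 81 / 238000000 = 0.340336 μs.
Transmission budget = 1.03 − 0.340336 = 0.689664 μs.
R ≥ L / t_tx = 32000 bits / 6.89664e-07 s = 46.4 Gbps.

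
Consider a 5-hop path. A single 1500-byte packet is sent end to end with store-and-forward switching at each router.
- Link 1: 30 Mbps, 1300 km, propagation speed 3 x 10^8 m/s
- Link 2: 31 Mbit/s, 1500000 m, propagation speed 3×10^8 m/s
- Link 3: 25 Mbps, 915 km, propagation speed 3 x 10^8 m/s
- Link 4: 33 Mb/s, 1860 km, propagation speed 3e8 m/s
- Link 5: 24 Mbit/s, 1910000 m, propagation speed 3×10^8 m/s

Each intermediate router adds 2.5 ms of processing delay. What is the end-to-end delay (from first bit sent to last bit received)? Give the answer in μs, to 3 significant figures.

L = 1500 × 8 = 12000 bits.
Transmission delays (L/R per hop): 400, 387.097, 480, 363.636, 500 μs; sum = 2130.73 μs.
Propagation delays (d/s per hop): 4333.33, 5000, 3050, 6200, 6366.67 μs; sum = 24950 μs.
Processing at 4 router(s): 4 × 2.5 ms = 10000 μs.
End-to-end = 37100 μs.

37100 μs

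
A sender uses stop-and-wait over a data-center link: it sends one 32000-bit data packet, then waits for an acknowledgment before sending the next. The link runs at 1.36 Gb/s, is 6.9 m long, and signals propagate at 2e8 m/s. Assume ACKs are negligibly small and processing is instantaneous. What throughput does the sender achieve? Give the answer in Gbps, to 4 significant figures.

1.356 Gbps

t_tx = L/R = 32000/1360000000 = 2.35294e-05 s.
t_prop = 6.9/200000000 = 3.45e-08 s; RTT = 6.9e-08 s.
Cycle = t_tx + RTT = 2.35984e-05 s.
Throughput = L / cycle = 32000 / 2.35984e-05 = 1.356 Gbps.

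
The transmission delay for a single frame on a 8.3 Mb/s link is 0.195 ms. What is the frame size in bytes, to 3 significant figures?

L = R × t_tx = 8.3e+06 b/s × 0.000195 s = 1618.5 bits.
In bytes: 1618.5 / 8 = 202 bytes.

202 bytes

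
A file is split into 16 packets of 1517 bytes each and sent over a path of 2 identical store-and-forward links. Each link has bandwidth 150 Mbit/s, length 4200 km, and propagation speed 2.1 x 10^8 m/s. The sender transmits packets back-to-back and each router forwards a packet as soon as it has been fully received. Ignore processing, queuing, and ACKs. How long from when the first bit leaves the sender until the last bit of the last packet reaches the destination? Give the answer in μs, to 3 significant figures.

41400 μs

Per-hop transmission t_tx = L/R = 12136/150000000 = 80.9067 μs.
Per-hop propagation t_prop = 4200000/210000000 = 20000 μs.
Pipeline fill: first packet needs 2·t_tx to clear all hops; remaining 15 packets each add one t_tx.
Total = (2+16-1)·t_tx + 2·t_prop = 17·80.9067 + 2·20000 = 41400 μs.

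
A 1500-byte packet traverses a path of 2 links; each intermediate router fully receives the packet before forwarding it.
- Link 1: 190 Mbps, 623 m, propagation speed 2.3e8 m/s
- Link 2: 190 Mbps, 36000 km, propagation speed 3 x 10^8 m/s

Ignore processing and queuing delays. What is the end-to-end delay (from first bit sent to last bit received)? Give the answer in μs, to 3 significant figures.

120000 μs

L = 1500 × 8 = 12000 bits.
Transmission delay per hop = L/R = 12000/190000000 = 63.1579 μs; 2 hops → 126.316 μs.
Propagation delays (d/s per hop): 2.7087, 120000 μs; sum = 120003 μs.
End-to-end = 120000 μs.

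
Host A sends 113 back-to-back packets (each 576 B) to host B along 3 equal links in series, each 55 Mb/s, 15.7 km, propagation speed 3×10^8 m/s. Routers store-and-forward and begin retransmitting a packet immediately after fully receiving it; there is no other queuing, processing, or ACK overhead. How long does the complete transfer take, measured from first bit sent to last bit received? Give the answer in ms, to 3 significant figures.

9.79 ms

Per-hop transmission t_tx = L/R = 4608/55000000 = 0.0837818 ms.
Per-hop propagation t_prop = 15700/300000000 = 0.0523333 ms.
Pipeline fill: first packet needs 3·t_tx to clear all hops; remaining 112 packets each add one t_tx.
Total = (3+113-1)·t_tx + 3·t_prop = 115·0.0837818 + 3·0.0523333 = 9.79 ms.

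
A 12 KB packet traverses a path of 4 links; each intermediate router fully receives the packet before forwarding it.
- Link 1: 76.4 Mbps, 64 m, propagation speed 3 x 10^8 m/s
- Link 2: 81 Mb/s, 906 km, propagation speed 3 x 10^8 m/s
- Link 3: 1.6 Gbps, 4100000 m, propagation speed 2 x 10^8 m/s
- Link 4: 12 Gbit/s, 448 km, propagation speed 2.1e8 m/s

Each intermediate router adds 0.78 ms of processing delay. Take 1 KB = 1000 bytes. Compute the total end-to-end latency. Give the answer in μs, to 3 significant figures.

30500 μs

L = 96000 bits.
Transmission delays (L/R per hop): 1256.54, 1185.19, 60, 8 μs; sum = 2509.73 μs.
Propagation delays (d/s per hop): 0.213333, 3020, 20500, 2133.33 μs; sum = 25653.5 μs.
Processing at 3 router(s): 3 × 0.78 ms = 2340 μs.
End-to-end = 30500 μs.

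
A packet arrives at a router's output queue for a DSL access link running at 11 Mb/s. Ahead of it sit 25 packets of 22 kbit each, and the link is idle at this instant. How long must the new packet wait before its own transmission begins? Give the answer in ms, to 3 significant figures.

Each queued packet: L/R = 22000/11000000 = 2 ms.
25 queued → 50 ms.
Queuing delay = 50.0 ms.

50.0 ms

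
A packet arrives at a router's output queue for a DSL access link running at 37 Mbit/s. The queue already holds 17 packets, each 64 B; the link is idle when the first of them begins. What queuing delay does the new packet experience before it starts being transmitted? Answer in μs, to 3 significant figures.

Each queued packet: L/R = 512/37000000 = 13.8378 μs.
17 queued → 235.243 μs.
Queuing delay = 235 μs.

235 μs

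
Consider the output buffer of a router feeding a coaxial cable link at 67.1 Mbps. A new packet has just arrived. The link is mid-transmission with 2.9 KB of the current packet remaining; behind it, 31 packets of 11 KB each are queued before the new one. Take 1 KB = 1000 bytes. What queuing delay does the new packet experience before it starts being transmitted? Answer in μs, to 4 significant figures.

Each queued packet: L/R = 88000/6.71e+07 = 1311.48 μs.
31 queued → 40655.7 μs.
Plus remaining 23200 bits of current packet: 345.753 μs.
Queuing delay = 41000 μs.

41000 μs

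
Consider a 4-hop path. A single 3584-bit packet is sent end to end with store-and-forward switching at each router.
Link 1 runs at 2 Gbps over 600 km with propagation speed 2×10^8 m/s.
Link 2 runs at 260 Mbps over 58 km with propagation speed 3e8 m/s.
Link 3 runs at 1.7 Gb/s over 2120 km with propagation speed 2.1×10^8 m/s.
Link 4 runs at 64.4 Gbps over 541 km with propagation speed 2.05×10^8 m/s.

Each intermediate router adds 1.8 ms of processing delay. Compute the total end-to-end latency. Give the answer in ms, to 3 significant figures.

Transmission delays (L/R per hop): 0.001792, 0.0137846, 0.00210824, 5.56522e-05 ms; sum = 0.0177405 ms.
Propagation delays (d/s per hop): 3, 0.193333, 10.0952, 2.63902 ms; sum = 15.9276 ms.
Processing at 3 router(s): 3 × 1.8 ms = 5.4 ms.
End-to-end = 21.3 ms.

21.3 ms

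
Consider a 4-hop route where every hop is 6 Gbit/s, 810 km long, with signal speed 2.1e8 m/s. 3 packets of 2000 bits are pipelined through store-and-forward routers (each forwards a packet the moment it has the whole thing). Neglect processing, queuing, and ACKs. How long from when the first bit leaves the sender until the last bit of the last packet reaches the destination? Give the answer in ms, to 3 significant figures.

15.4 ms

Per-hop transmission t_tx = L/R = 2000/6000000000 = 0.000333333 ms.
Per-hop propagation t_prop = 810000/210000000 = 3.85714 ms.
Pipeline fill: first packet needs 4·t_tx to clear all hops; remaining 2 packets each add one t_tx.
Total = (4+3-1)·t_tx + 4·t_prop = 6·0.000333333 + 4·3.85714 = 15.4 ms.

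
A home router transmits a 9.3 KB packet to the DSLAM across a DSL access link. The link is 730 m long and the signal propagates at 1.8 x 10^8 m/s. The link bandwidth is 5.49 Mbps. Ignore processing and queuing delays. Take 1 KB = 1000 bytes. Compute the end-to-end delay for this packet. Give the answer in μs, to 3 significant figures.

L = 74400 bits.
Transmission delay = L/R = 74400 / 5490000 = 13551.9 μs.
Propagation delay = d/s = 730 m / 180000000 m/s = 4.05556 μs.
Total = 13600 μs.

13600 μs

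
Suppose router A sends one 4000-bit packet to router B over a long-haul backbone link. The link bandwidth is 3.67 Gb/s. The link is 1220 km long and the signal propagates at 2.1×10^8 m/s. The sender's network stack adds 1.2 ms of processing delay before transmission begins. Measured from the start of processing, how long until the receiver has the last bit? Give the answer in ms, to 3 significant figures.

7.01 ms

Transmission delay = L/R = 4000 / 3670000000 = 0.00108992 ms.
Propagation delay = d/s = 1220000 m / 210000000 m/s = 5.80952 ms.
Plus processing delay 1.2 ms = 1.2 ms.
Total = 7.01 ms.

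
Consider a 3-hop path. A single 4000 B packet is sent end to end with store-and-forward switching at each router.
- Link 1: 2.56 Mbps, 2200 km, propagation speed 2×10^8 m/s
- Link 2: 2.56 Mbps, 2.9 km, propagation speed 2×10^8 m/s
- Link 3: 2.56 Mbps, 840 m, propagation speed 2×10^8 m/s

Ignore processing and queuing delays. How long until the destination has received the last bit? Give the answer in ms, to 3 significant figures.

48.5 ms

L = 4000 × 8 = 32000 bits.
Transmission delay per hop = L/R = 32000/2560000 = 12.5 ms; 3 hops → 37.5 ms.
Propagation delays (d/s per hop): 11, 0.0145, 0.0042 ms; sum = 11.0187 ms.
End-to-end = 48.5 ms.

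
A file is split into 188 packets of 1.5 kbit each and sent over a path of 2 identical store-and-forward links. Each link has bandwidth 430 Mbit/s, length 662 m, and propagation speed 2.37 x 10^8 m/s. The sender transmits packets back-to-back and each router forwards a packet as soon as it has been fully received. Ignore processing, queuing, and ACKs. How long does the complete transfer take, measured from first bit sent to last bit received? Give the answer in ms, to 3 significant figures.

Per-hop transmission t_tx = L/R = 1500/430000000 = 0.00348837 ms.
Per-hop propagation t_prop = 662/237000000 = 0.00279325 ms.
Pipeline fill: first packet needs 2·t_tx to clear all hops; remaining 187 packets each add one t_tx.
Total = (2+188-1)·t_tx + 2·t_prop = 189·0.00348837 + 2·0.00279325 = 0.665 ms.

0.665 ms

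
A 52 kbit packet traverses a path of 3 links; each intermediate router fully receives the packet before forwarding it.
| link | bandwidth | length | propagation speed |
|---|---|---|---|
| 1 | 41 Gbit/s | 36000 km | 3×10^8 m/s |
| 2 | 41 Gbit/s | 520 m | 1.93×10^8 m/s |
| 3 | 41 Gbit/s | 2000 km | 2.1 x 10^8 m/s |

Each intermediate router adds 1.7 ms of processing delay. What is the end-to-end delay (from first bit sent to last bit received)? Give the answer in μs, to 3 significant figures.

133000 μs

L = 52000 bits.
Transmission delay per hop = L/R = 52000/41000000000 = 1.26829 μs; 3 hops → 3.80488 μs.
Propagation delays (d/s per hop): 120000, 2.6943, 9523.81 μs; sum = 129527 μs.
Processing at 2 router(s): 2 × 1.7 ms = 3400 μs.
End-to-end = 133000 μs.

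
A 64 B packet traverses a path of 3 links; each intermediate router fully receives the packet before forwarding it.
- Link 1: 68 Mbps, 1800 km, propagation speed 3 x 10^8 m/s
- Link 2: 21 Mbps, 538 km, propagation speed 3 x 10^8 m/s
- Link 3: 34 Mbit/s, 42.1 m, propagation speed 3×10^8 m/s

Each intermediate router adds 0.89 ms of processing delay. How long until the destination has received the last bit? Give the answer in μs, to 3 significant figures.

L = 64 × 8 = 512 bits.
Transmission delays (L/R per hop): 7.52941, 24.381, 15.0588 μs; sum = 46.9692 μs.
Propagation delays (d/s per hop): 6000, 1793.33, 0.140333 μs; sum = 7793.47 μs.
Processing at 2 router(s): 2 × 0.89 ms = 1780 μs.
End-to-end = 9620 μs.

9620 μs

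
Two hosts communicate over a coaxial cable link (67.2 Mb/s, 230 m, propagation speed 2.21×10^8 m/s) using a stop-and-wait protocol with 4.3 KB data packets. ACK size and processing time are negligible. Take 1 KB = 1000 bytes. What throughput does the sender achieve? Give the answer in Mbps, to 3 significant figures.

t_tx = L/R = 34400/67200000 = 0.000511905 s.
t_prop = 230/221000000 = 1.04072e-06 s; RTT = 2.08145e-06 s.
Cycle = t_tx + RTT = 0.000513986 s.
Throughput = L / cycle = 34400 / 0.000513986 = 66.9 Mbps.

66.9 Mbps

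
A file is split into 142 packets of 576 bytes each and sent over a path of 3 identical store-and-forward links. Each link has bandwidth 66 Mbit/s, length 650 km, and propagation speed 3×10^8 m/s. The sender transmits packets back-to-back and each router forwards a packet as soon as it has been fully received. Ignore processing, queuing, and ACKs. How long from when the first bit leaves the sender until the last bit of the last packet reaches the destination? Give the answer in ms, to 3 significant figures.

Per-hop transmission t_tx = L/R = 4608/66000000 = 0.0698182 ms.
Per-hop propagation t_prop = 650000/300000000 = 2.16667 ms.
Pipeline fill: first packet needs 3·t_tx to clear all hops; remaining 141 packets each add one t_tx.
Total = (3+142-1)·t_tx + 3·t_prop = 144·0.0698182 + 3·2.16667 = 16.6 ms.

16.6 ms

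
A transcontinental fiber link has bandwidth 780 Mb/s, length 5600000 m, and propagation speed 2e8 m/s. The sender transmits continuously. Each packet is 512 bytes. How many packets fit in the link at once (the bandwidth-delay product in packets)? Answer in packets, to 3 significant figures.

5330 packets

Propagation delay = 5600000 / 200000000 = 0.028 s.
BDP = R × t_prop = 780000000 × 0.028 = 21840000 bits.
In packets of 4096 bits: 5330 packets.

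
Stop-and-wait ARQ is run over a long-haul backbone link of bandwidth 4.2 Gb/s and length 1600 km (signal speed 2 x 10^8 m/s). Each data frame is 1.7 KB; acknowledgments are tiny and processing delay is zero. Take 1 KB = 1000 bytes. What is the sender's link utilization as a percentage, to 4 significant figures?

t_tx = L/R = 13600/4200000000 = 3.2381e-06 s.
t_prop = 1600000/200000000 = 0.008 s; RTT = 0.016 s.
Cycle = t_tx + RTT = 0.0160032 s.
Utilization = t_tx / cycle = 3.2381e-06/0.0160032 = 0.02023 %.

0.02023 %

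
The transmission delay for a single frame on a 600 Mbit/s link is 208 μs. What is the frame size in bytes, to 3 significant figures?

15600 bytes

L = R × t_tx = 600000000 b/s × 0.000208 s = 124800 bits.
In bytes: 124800 / 8 = 15600 bytes.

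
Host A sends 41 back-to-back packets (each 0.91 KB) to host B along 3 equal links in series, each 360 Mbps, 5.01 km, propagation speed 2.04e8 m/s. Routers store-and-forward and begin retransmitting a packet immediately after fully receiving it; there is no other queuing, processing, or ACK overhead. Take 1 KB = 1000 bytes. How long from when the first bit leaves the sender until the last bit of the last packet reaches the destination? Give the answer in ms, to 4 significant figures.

0.9432 ms

Per-hop transmission t_tx = L/R = 7280/360000000 = 0.0202222 ms.
Per-hop propagation t_prop = 5010/204000000 = 0.0245588 ms.
Pipeline fill: first packet needs 3·t_tx to clear all hops; remaining 40 packets each add one t_tx.
Total = (3+41-1)·t_tx + 3·t_prop = 43·0.0202222 + 3·0.0245588 = 0.9432 ms.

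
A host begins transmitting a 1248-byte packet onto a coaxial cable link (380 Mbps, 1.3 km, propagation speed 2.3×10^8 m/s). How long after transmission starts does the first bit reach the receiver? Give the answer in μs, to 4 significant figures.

5.652 μs

First bit experiences only propagation delay: d/s = 1300/2.3e+08 = 5.652 μs.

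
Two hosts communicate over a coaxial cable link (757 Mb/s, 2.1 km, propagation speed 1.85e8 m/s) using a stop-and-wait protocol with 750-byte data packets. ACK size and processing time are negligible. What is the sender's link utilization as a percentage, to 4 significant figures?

t_tx = L/R = 6000/757000000 = 7.92602e-06 s.
t_prop = 2100/185000000 = 1.13514e-05 s; RTT = 2.27027e-05 s.
Cycle = t_tx + RTT = 3.06287e-05 s.
Utilization = t_tx / cycle = 7.92602e-06/3.06287e-05 = 25.88 %.

25.88 %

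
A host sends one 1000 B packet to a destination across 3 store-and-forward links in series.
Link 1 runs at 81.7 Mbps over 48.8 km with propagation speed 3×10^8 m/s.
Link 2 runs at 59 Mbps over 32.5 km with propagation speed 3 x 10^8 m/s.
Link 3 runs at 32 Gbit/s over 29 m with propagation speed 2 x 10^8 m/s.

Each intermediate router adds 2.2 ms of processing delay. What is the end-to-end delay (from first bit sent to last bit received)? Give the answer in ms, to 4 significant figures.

L = 1000 × 8 = 8000 bits.
Transmission delays (L/R per hop): 0.0979192, 0.135593, 0.00025 ms; sum = 0.233762 ms.
Propagation delays (d/s per hop): 0.162667, 0.108333, 0.000145 ms; sum = 0.271145 ms.
Processing at 2 router(s): 2 × 2.2 ms = 4.4 ms.
End-to-end = 4.905 ms.

4.905 ms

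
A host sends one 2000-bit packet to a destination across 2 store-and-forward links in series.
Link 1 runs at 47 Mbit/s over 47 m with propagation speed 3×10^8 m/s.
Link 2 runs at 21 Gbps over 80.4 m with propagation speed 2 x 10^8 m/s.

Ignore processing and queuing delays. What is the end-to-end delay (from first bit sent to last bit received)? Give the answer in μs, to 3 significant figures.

43.2 μs

Transmission delays (L/R per hop): 42.5532, 0.0952381 μs; sum = 42.6484 μs.
Propagation delays (d/s per hop): 0.156667, 0.402 μs; sum = 0.558667 μs.
End-to-end = 43.2 μs.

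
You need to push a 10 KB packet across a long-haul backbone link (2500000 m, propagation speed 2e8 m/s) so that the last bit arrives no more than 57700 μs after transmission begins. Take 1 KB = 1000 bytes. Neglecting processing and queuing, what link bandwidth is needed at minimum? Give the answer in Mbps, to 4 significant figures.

L = 80000 bits.
Propagation delay = 2500000 / 200000000 = 12500 μs.
Transmission budget = 57700 − 12500 = 45200 μs.
R ≥ L / t_tx = 80000 bits / 0.0452 s = 1.770 Mbps.

1.770 Mbps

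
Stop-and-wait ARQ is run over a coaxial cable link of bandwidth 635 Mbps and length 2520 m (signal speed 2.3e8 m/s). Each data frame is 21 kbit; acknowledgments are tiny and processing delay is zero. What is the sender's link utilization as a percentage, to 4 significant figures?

t_tx = L/R = 21000/635000000 = 3.30709e-05 s.
t_prop = 2520/2.3e+08 = 1.09565e-05 s; RTT = 2.1913e-05 s.
Cycle = t_tx + RTT = 5.49839e-05 s.
Utilization = t_tx / cycle = 3.30709e-05/5.49839e-05 = 60.15 %.

60.15 %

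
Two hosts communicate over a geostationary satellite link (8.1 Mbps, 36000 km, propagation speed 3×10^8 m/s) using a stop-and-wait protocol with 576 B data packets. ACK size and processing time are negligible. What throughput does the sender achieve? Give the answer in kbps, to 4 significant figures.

19.15 kbps

t_tx = L/R = 4608/8100000 = 0.000568889 s.
t_prop = 36000000/300000000 = 0.12 s; RTT = 0.24 s.
Cycle = t_tx + RTT = 0.240569 s.
Throughput = L / cycle = 4608 / 0.240569 = 19.15 kbps.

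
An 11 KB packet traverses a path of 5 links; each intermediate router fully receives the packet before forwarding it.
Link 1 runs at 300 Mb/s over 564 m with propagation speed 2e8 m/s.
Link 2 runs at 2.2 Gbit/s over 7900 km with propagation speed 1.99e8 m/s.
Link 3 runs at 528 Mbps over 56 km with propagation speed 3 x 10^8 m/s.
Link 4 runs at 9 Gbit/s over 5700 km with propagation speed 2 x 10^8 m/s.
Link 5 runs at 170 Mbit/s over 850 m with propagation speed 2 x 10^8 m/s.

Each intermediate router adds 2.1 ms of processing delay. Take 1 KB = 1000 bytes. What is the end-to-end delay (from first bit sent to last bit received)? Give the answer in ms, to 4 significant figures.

77.82 ms

L = 88000 bits.
Transmission delays (L/R per hop): 0.293333, 0.04, 0.166667, 0.00977778, 0.517647 ms; sum = 1.02742 ms.
Propagation delays (d/s per hop): 0.00282, 39.6985, 0.186667, 28.5, 0.00425 ms; sum = 68.3922 ms.
Processing at 4 router(s): 4 × 2.1 ms = 8.4 ms.
End-to-end = 77.82 ms.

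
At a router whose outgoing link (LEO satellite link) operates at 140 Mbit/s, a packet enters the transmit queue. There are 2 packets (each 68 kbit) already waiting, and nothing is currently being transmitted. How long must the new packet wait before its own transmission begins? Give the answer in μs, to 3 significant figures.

971 μs

Each queued packet: L/R = 68000/140000000 = 485.714 μs.
2 queued → 971.429 μs.
Queuing delay = 971 μs.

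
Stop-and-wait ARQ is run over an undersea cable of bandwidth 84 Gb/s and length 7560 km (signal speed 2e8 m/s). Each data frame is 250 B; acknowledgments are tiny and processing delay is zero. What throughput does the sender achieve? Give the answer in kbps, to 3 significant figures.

26.5 kbps

t_tx = L/R = 2000/84000000000 = 2.38095e-08 s.
t_prop = 7560000/200000000 = 0.0378 s; RTT = 0.0756 s.
Cycle = t_tx + RTT = 0.0756 s.
Throughput = L / cycle = 2000 / 0.0756 = 26.5 kbps.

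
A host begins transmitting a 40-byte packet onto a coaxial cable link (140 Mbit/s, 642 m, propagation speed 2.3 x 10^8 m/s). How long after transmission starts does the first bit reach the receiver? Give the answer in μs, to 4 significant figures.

2.791 μs

First bit experiences only propagation delay: d/s = 642/2.3e+08 = 2.791 μs.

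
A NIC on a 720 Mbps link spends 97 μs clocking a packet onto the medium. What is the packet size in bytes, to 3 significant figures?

8730 bytes

L = R × t_tx = 720000000 b/s × 9.7e-05 s = 69840 bits.
In bytes: 69840 / 8 = 8730 bytes.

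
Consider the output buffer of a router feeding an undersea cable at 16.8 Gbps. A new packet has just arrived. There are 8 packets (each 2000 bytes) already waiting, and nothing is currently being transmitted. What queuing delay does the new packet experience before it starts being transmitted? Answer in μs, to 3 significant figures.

Each queued packet: L/R = 16000/16800000000 = 0.952381 μs.
8 queued → 7.61905 μs.
Queuing delay = 7.62 μs.

7.62 μs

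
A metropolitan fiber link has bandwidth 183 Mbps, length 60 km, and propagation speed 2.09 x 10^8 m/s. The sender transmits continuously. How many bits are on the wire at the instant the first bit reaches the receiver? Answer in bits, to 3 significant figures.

Propagation delay = 60000 / 209000000 = 0.000287081 s.
BDP = R × t_prop = 183000000 × 0.000287081 = 52535.9 bits.

52500 bits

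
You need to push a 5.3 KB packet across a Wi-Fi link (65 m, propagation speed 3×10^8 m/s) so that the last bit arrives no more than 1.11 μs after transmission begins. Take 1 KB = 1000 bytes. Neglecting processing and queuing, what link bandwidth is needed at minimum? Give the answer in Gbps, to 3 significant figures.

L = 42400 bits.
Propagation delay = 65 / 300000000 = 0.216667 μs.
Transmission budget = 1.11 − 0.216667 = 0.893333 μs.
R ≥ L / t_tx = 42400 bits / 8.93333e-07 s = 47.5 Gbps.

47.5 Gbps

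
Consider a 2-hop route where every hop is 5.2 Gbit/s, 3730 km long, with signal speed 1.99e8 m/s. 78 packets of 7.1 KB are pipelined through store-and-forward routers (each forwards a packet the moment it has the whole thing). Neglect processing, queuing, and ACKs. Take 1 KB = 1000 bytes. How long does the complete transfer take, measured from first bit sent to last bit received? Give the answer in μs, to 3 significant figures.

38400 μs

Per-hop transmission t_tx = L/R = 56800/5200000000 = 10.9231 μs.
Per-hop propagation t_prop = 3730000/199000000 = 18743.7 μs.
Pipeline fill: first packet needs 2·t_tx to clear all hops; remaining 77 packets each add one t_tx.
Total = (2+78-1)·t_tx + 2·t_prop = 79·10.9231 + 2·18743.7 = 38400 μs.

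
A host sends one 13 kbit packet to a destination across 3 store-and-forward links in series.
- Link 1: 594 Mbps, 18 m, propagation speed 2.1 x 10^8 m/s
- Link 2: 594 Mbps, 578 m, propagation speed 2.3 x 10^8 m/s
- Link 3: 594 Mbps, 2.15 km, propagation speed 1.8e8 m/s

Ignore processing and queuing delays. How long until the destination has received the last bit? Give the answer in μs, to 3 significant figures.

80.2 μs

L = 13000 bits.
Transmission delay per hop = L/R = 13000/594000000 = 21.8855 μs; 3 hops → 65.6566 μs.
Propagation delays (d/s per hop): 0.0857143, 2.51304, 11.9444 μs; sum = 14.5432 μs.
End-to-end = 80.2 μs.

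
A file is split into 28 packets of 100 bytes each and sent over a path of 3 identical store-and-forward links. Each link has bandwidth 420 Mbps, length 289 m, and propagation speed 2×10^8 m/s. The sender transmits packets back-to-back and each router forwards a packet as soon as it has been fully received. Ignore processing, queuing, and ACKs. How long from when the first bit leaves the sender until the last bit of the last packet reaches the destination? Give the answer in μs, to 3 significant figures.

61.5 μs

Per-hop transmission t_tx = L/R = 800/420000000 = 1.90476 μs.
Per-hop propagation t_prop = 289/200000000 = 1.445 μs.
Pipeline fill: first packet needs 3·t_tx to clear all hops; remaining 27 packets each add one t_tx.
Total = (3+28-1)·t_tx + 3·t_prop = 30·1.90476 + 3·1.445 = 61.5 μs.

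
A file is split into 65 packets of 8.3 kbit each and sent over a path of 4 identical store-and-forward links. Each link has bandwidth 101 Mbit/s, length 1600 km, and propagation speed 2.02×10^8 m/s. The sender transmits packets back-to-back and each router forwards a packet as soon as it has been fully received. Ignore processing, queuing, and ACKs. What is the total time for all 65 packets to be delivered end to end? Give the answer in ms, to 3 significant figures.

37.3 ms

Per-hop transmission t_tx = L/R = 8300/101000000 = 0.0821782 ms.
Per-hop propagation t_prop = 1600000/202000000 = 7.92079 ms.
Pipeline fill: first packet needs 4·t_tx to clear all hops; remaining 64 packets each add one t_tx.
Total = (4+65-1)·t_tx + 4·t_prop = 68·0.0821782 + 4·7.92079 = 37.3 ms.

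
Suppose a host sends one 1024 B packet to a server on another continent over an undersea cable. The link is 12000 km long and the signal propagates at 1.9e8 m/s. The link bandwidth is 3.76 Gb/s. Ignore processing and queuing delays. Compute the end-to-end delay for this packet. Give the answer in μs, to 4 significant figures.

63160 μs

L = 1024 × 8 = 8192 bits.
Transmission delay = L/R = 8192 / 3760000000 = 2.17872 μs.
Propagation delay = d/s = 12000000 m / 190000000 m/s = 63157.9 μs.
Total = 63160 μs.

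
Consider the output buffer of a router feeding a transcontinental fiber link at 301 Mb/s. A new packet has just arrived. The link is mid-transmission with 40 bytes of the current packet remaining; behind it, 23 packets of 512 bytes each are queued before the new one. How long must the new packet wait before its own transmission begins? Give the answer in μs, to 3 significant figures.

314 μs

Each queued packet: L/R = 4096/301000000 = 13.608 μs.
23 queued → 312.983 μs.
Plus remaining 320 bits of current packet: 1.06312 μs.
Queuing delay = 314 μs.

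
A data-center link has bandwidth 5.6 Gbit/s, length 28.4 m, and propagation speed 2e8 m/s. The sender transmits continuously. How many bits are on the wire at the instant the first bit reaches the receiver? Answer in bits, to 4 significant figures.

Propagation delay = 28.4 / 200000000 = 1.42e-07 s.
BDP = R × t_prop = 5600000000 × 1.42e-07 = 795.2 bits.

795.2 bits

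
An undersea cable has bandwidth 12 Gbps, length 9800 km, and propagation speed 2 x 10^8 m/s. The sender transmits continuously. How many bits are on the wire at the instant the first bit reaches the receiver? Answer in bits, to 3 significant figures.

588000000 bits

Propagation delay = 9800000 / 200000000 = 0.049 s.
BDP = R × t_prop = 12000000000 × 0.049 = 588000000 bits.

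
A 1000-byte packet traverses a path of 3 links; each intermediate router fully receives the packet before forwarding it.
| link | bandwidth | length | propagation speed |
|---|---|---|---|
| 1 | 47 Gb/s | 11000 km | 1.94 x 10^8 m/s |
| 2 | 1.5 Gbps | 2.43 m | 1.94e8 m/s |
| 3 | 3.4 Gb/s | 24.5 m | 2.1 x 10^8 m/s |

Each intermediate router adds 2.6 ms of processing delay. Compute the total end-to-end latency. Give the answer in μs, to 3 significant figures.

L = 1000 × 8 = 8000 bits.
Transmission delays (L/R per hop): 0.170213, 5.33333, 2.35294 μs; sum = 7.85649 μs.
Propagation delays (d/s per hop): 56701, 0.0125258, 0.116667 μs; sum = 56701.2 μs.
Processing at 2 router(s): 2 × 2.6 ms = 5200 μs.
End-to-end = 61900 μs.

61900 μs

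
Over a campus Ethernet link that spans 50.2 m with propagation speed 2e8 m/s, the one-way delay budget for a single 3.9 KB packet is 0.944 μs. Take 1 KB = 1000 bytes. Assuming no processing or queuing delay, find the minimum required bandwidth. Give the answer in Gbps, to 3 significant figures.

L = 31200 bits.
Propagation delay = 50.2 / 200000000 = 0.251 μs.
Transmission budget = 0.944 − 0.251 = 0.693 μs.
R ≥ L / t_tx = 31200 bits / 6.93e-07 s = 45.0 Gbps.

45.0 Gbps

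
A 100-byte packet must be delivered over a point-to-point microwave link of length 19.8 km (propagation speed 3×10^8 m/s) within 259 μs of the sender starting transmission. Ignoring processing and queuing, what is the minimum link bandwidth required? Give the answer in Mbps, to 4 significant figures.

4.145 Mbps

L = 800 bits.
Propagation delay = 19800 / 300000000 = 66 μs.
Transmission budget = 259 − 66 = 193 μs.
R ≥ L / t_tx = 800 bits / 0.000193 s = 4.145 Mbps.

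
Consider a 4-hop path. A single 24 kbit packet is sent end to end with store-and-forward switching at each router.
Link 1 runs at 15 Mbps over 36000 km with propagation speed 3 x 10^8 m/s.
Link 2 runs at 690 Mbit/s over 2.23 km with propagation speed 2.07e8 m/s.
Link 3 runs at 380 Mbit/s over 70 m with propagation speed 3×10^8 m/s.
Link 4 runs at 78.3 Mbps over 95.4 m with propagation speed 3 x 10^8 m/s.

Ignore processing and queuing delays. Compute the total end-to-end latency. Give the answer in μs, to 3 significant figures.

122000 μs

L = 24000 bits.
Transmission delays (L/R per hop): 1600, 34.7826, 63.1579, 306.513 μs; sum = 2004.45 μs.
Propagation delays (d/s per hop): 120000, 10.7729, 0.233333, 0.318 μs; sum = 120011 μs.
End-to-end = 122000 μs.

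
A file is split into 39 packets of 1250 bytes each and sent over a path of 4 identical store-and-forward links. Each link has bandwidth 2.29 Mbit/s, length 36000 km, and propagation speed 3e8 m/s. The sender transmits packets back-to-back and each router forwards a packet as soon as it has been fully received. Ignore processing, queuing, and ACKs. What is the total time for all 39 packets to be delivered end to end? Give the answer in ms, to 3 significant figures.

Per-hop transmission t_tx = L/R = 10000/2290000 = 4.36681 ms.
Per-hop propagation t_prop = 36000000/300000000 = 120 ms.
Pipeline fill: first packet needs 4·t_tx to clear all hops; remaining 38 packets each add one t_tx.
Total = (4+39-1)·t_tx + 4·t_prop = 42·4.36681 + 4·120 = 663 ms.

663 ms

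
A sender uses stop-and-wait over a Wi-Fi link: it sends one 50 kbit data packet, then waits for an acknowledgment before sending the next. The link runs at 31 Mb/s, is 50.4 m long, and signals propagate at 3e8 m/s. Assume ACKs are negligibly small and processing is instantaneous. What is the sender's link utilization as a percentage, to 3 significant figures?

t_tx = L/R = 50000/31000000 = 0.0016129 s.
t_prop = 50.4/300000000 = 1.68e-07 s; RTT = 3.36e-07 s.
Cycle = t_tx + RTT = 0.00161324 s.
Utilization = t_tx / cycle = 0.0016129/0.00161324 = 100 %.

100 %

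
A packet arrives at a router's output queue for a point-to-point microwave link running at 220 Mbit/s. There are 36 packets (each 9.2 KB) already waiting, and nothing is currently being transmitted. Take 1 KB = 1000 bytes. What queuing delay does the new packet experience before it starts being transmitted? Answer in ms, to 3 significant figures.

12.0 ms

Each queued packet: L/R = 73600/220000000 = 0.334545 ms.
36 queued → 12.0436 ms.
Queuing delay = 12.0 ms.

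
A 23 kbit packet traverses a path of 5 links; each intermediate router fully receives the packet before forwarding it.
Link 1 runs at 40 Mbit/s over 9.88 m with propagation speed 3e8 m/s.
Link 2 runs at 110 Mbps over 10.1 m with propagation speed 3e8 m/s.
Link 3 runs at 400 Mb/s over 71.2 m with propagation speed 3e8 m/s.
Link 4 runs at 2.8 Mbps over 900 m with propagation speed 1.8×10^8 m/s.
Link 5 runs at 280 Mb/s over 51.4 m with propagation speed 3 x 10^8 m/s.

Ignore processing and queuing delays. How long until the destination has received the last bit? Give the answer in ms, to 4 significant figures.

L = 23000 bits.
Transmission delays (L/R per hop): 0.575, 0.209091, 0.0575, 8.21429, 0.0821429 ms; sum = 9.13802 ms.
Propagation delays (d/s per hop): 3.29333e-05, 3.36667e-05, 0.000237333, 0.005, 0.000171333 ms; sum = 0.00547527 ms.
End-to-end = 9.143 ms.

9.143 ms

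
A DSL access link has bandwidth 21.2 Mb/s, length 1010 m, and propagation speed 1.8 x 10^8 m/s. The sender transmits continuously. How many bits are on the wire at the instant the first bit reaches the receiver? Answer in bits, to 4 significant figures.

Propagation delay = 1010 / 180000000 = 5.61111e-06 s.
BDP = R × t_prop = 21200000 × 5.61111e-06 = 118.956 bits.

119.0 bits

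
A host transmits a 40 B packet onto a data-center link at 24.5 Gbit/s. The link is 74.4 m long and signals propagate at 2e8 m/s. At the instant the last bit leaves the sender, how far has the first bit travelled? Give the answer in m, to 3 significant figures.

t_tx = L/R = 320/24500000000 = 1.30612e-08 s.
Distance = s × t_tx = 200000000 × 1.30612e-08 = 2.61 m.

2.61 m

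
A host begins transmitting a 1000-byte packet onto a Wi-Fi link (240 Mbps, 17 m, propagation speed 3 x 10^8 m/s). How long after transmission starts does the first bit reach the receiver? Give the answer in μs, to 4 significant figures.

First bit experiences only propagation delay: d/s = 17/300000000 = 0.05667 μs.

0.05667 μs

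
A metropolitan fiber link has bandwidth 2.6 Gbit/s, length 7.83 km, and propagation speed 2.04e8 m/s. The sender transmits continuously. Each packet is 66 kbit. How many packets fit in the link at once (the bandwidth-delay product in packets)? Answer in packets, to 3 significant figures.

1.51 packets

Propagation delay = 7830 / 204000000 = 3.83824e-05 s.
BDP = R × t_prop = 2600000000 × 3.83824e-05 = 99794.1 bits.
In packets of 66000 bits: 1.51 packets.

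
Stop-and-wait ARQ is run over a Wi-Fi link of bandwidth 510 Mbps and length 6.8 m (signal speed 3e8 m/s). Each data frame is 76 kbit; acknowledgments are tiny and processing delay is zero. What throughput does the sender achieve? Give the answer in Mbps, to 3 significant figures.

510 Mbps

t_tx = L/R = 76000/510000000 = 0.00014902 s.
t_prop = 6.8/300000000 = 2.26667e-08 s; RTT = 4.53333e-08 s.
Cycle = t_tx + RTT = 0.000149065 s.
Throughput = L / cycle = 76000 / 0.000149065 = 510 Mbps.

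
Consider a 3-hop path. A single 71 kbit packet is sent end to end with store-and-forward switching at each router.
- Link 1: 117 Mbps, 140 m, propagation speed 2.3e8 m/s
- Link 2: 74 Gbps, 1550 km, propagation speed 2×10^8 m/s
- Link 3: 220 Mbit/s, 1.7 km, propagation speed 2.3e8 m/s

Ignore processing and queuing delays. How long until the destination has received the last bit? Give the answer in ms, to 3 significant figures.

8.69 ms

L = 71000 bits.
Transmission delays (L/R per hop): 0.606838, 0.000959459, 0.322727 ms; sum = 0.930524 ms.
Propagation delays (d/s per hop): 0.000608696, 7.75, 0.0073913 ms; sum = 7.758 ms.
End-to-end = 8.69 ms.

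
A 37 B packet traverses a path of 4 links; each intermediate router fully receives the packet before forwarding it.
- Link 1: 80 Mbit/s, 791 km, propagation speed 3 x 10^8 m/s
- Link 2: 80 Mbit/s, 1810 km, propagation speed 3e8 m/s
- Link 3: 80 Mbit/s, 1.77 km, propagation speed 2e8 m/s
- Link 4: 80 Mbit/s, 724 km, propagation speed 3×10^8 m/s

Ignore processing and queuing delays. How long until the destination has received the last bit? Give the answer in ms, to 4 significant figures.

L = 37 × 8 = 296 bits.
Transmission delay per hop = L/R = 296/80000000 = 0.0037 ms; 4 hops → 0.0148 ms.
Propagation delays (d/s per hop): 2.63667, 6.03333, 0.00885, 2.41333 ms; sum = 11.0922 ms.
End-to-end = 11.11 ms.

11.11 ms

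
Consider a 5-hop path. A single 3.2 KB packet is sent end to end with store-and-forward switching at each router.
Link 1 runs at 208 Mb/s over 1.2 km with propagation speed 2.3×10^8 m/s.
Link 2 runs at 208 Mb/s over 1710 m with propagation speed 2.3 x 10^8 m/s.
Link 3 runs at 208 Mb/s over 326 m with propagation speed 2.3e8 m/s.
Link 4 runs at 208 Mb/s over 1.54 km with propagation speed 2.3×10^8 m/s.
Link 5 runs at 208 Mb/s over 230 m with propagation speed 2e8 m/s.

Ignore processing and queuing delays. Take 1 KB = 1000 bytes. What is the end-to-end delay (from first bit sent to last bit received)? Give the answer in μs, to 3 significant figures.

L = 25600 bits.
Transmission delay per hop = L/R = 25600/208000000 = 123.077 μs; 5 hops → 615.385 μs.
Propagation delays (d/s per hop): 5.21739, 7.43478, 1.41739, 6.69565, 1.15 μs; sum = 21.9152 μs.
End-to-end = 637 μs.

637 μs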